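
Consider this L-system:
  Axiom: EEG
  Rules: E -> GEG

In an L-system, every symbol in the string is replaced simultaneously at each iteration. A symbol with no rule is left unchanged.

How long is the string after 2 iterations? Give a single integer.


Step 0: length = 3
Step 1: length = 7
Step 2: length = 11

Answer: 11


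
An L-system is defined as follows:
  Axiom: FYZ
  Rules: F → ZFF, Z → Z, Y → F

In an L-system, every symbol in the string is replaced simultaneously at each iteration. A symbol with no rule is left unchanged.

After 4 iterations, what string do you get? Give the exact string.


Answer: ZZZZFFZFFZZFFZFFZZZFFZFFZZFFZFFZZZFFZFFZZFFZFFZ

Derivation:
Step 0: FYZ
Step 1: ZFFFZ
Step 2: ZZFFZFFZFFZ
Step 3: ZZZFFZFFZZFFZFFZZFFZFFZ
Step 4: ZZZZFFZFFZZFFZFFZZZFFZFFZZFFZFFZZZFFZFFZZFFZFFZ


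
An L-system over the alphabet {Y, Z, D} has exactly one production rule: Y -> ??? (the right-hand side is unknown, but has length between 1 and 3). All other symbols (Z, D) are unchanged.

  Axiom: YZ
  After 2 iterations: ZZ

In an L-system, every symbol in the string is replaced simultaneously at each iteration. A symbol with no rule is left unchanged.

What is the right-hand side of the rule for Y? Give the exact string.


Trying Y -> Z:
  Step 0: YZ
  Step 1: ZZ
  Step 2: ZZ
Matches the given result.

Answer: Z


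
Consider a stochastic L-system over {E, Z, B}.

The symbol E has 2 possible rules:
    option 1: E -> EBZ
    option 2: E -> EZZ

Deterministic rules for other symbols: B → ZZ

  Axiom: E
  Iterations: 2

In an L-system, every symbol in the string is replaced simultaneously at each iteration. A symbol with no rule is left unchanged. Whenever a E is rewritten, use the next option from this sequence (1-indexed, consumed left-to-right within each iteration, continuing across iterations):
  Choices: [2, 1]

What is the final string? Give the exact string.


Answer: EBZZZ

Derivation:
Step 0: E
Step 1: EZZ  (used choices [2])
Step 2: EBZZZ  (used choices [1])


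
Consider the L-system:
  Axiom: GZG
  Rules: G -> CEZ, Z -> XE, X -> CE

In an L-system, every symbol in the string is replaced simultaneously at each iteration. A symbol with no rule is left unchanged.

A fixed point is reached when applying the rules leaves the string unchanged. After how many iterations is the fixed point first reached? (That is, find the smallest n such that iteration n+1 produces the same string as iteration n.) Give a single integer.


Step 0: GZG
Step 1: CEZXECEZ
Step 2: CEXECEECEXE
Step 3: CECEECEECECEE
Step 4: CECEECEECECEE  (unchanged — fixed point at step 3)

Answer: 3


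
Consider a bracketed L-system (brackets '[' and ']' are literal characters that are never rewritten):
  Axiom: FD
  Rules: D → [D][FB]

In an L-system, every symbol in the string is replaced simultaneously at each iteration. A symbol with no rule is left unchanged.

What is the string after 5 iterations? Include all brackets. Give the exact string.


Answer: F[[[[[D][FB]][FB]][FB]][FB]][FB]

Derivation:
Step 0: FD
Step 1: F[D][FB]
Step 2: F[[D][FB]][FB]
Step 3: F[[[D][FB]][FB]][FB]
Step 4: F[[[[D][FB]][FB]][FB]][FB]
Step 5: F[[[[[D][FB]][FB]][FB]][FB]][FB]


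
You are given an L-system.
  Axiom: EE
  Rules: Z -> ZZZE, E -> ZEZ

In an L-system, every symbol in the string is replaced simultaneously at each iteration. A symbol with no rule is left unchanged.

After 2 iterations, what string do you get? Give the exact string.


Step 0: EE
Step 1: ZEZZEZ
Step 2: ZZZEZEZZZZEZZZEZEZZZZE

Answer: ZZZEZEZZZZEZZZEZEZZZZE


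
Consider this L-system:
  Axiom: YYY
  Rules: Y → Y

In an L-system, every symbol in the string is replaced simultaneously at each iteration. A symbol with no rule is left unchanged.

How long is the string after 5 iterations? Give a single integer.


Step 0: length = 3
Step 1: length = 3
Step 2: length = 3
Step 3: length = 3
Step 4: length = 3
Step 5: length = 3

Answer: 3


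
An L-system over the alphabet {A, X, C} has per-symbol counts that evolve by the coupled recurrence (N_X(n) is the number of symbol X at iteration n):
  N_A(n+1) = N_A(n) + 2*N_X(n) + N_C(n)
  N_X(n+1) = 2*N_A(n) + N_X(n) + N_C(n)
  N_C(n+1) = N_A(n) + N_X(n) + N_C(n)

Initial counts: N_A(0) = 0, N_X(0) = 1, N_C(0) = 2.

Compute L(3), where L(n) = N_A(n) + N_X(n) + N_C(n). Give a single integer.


Step 0: N_A=0, N_X=1, N_C=2, L=3
Step 1: N_A=4, N_X=3, N_C=3, L=10
Step 2: N_A=13, N_X=14, N_C=10, L=37
Step 3: N_A=51, N_X=50, N_C=37, L=138

Answer: 138


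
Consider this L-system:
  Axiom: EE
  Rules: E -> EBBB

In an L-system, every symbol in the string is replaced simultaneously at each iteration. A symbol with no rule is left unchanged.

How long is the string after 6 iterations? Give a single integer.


Step 0: length = 2
Step 1: length = 8
Step 2: length = 14
Step 3: length = 20
Step 4: length = 26
Step 5: length = 32
Step 6: length = 38

Answer: 38


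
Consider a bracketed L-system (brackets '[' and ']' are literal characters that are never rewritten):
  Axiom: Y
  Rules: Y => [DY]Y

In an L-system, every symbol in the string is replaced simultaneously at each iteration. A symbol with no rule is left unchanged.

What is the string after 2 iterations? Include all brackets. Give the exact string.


Answer: [D[DY]Y][DY]Y

Derivation:
Step 0: Y
Step 1: [DY]Y
Step 2: [D[DY]Y][DY]Y


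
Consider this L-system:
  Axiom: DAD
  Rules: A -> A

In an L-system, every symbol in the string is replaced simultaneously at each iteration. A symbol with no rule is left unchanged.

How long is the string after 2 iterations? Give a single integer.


Step 0: length = 3
Step 1: length = 3
Step 2: length = 3

Answer: 3


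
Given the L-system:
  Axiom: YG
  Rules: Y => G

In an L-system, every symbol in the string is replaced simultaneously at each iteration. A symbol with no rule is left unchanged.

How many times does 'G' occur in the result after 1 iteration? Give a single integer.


Answer: 2

Derivation:
Step 0: YG  (1 'G')
Step 1: GG  (2 'G')


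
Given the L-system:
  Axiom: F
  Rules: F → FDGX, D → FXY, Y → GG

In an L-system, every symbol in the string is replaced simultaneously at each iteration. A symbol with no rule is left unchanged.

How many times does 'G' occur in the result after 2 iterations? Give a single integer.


Step 0: F  (0 'G')
Step 1: FDGX  (1 'G')
Step 2: FDGXFXYGX  (2 'G')

Answer: 2


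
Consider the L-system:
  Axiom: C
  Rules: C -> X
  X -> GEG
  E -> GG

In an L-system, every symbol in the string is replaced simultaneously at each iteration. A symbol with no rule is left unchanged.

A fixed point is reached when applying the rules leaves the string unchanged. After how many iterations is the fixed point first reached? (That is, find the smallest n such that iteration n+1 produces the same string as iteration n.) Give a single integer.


Answer: 3

Derivation:
Step 0: C
Step 1: X
Step 2: GEG
Step 3: GGGG
Step 4: GGGG  (unchanged — fixed point at step 3)


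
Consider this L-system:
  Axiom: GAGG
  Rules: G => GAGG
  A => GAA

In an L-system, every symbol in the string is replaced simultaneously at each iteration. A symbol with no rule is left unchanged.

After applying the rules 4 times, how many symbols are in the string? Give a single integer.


Step 0: length = 4
Step 1: length = 15
Step 2: length = 55
Step 3: length = 200
Step 4: length = 725

Answer: 725


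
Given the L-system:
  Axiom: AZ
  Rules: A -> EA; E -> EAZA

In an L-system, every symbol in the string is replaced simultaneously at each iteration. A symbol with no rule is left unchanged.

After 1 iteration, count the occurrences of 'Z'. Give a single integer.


Step 0: AZ  (1 'Z')
Step 1: EAZ  (1 'Z')

Answer: 1


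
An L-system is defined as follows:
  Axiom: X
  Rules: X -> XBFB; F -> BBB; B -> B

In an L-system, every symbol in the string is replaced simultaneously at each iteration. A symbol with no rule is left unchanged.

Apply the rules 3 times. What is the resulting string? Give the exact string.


Step 0: X
Step 1: XBFB
Step 2: XBFBBBBBB
Step 3: XBFBBBBBBBBBBB

Answer: XBFBBBBBBBBBBB


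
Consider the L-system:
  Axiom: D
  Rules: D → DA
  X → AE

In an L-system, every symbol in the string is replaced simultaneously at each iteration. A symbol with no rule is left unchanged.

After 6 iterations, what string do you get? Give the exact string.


Step 0: D
Step 1: DA
Step 2: DAA
Step 3: DAAA
Step 4: DAAAA
Step 5: DAAAAA
Step 6: DAAAAAA

Answer: DAAAAAA


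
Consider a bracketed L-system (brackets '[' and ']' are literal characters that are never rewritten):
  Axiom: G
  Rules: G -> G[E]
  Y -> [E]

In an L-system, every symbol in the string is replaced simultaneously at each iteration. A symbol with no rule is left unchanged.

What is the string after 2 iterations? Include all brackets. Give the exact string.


Step 0: G
Step 1: G[E]
Step 2: G[E][E]

Answer: G[E][E]


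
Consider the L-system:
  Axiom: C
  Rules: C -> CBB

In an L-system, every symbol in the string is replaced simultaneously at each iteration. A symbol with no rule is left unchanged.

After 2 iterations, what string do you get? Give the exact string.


Answer: CBBBB

Derivation:
Step 0: C
Step 1: CBB
Step 2: CBBBB


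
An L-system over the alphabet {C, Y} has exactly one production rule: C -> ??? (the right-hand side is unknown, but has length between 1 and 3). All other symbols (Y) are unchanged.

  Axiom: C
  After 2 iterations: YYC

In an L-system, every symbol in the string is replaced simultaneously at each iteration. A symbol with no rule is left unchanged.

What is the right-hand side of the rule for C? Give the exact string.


Answer: YC

Derivation:
Trying C -> YC:
  Step 0: C
  Step 1: YC
  Step 2: YYC
Matches the given result.


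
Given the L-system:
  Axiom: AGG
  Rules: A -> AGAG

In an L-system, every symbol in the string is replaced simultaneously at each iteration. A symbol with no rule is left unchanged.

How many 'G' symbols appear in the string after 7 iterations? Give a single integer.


Answer: 256

Derivation:
Step 0: AGG  (2 'G')
Step 1: AGAGGG  (4 'G')
Step 2: AGAGGAGAGGGG  (8 'G')
Step 3: AGAGGAGAGGGAGAGGAGAGGGGG  (16 'G')
Step 4: AGAGGAGAGGGAGAGGAGAGGGGAGAGGAGAGGGAGAGGAGAGGGGGG  (32 'G')
Step 5: AGAGGAGAGGGAGAGGAGAGGGGAGAGGAGAGGGAGAGGAGAGGGGGAGAGGAGAGGGAGAGGAGAGGGGAGAGGAGAGGGAGAGGAGAGGGGGGG  (64 'G')
Step 6: AGAGGAGAGGGAGAGGAGAGGGGAGAGGAGAGGGAGAGGAGAGGGGGAGAGGAGAGGGAGAGGAGAGGGGAGAGGAGAGGGAGAGGAGAGGGGGGAGAGGAGAGGGAGAGGAGAGGGGAGAGGAGAGGGAGAGGAGAGGGGGAGAGGAGAGGGAGAGGAGAGGGGAGAGGAGAGGGAGAGGAGAGGGGGGGG  (128 'G')
Step 7: AGAGGAGAGGGAGAGGAGAGGGGAGAGGAGAGGGAGAGGAGAGGGGGAGAGGAGAGGGAGAGGAGAGGGGAGAGGAGAGGGAGAGGAGAGGGGGGAGAGGAGAGGGAGAGGAGAGGGGAGAGGAGAGGGAGAGGAGAGGGGGAGAGGAGAGGGAGAGGAGAGGGGAGAGGAGAGGGAGAGGAGAGGGGGGGAGAGGAGAGGGAGAGGAGAGGGGAGAGGAGAGGGAGAGGAGAGGGGGAGAGGAGAGGGAGAGGAGAGGGGAGAGGAGAGGGAGAGGAGAGGGGGGAGAGGAGAGGGAGAGGAGAGGGGAGAGGAGAGGGAGAGGAGAGGGGGAGAGGAGAGGGAGAGGAGAGGGGAGAGGAGAGGGAGAGGAGAGGGGGGGGG  (256 'G')


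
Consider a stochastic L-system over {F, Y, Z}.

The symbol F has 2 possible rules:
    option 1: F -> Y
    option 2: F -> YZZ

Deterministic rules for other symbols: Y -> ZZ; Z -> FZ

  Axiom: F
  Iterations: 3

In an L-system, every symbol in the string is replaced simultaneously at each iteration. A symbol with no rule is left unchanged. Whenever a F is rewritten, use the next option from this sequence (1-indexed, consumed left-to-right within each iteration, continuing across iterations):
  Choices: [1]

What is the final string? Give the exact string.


Answer: FZFZ

Derivation:
Step 0: F
Step 1: Y  (used choices [1])
Step 2: ZZ  (used choices [])
Step 3: FZFZ  (used choices [])


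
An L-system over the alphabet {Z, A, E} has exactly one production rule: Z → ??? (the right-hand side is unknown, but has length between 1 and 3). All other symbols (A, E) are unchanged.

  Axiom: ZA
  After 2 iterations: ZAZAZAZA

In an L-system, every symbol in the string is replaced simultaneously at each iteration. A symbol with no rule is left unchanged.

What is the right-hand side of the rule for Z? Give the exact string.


Trying Z → ZAZ:
  Step 0: ZA
  Step 1: ZAZA
  Step 2: ZAZAZAZA
Matches the given result.

Answer: ZAZ


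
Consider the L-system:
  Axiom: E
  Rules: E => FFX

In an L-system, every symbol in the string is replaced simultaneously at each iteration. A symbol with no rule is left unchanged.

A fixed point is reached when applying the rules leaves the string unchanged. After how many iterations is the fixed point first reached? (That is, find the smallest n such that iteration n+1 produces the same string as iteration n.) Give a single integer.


Step 0: E
Step 1: FFX
Step 2: FFX  (unchanged — fixed point at step 1)

Answer: 1


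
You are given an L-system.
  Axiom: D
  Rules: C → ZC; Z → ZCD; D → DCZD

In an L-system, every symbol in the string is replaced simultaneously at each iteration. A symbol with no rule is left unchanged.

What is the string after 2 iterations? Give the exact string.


Step 0: D
Step 1: DCZD
Step 2: DCZDZCZCDDCZD

Answer: DCZDZCZCDDCZD


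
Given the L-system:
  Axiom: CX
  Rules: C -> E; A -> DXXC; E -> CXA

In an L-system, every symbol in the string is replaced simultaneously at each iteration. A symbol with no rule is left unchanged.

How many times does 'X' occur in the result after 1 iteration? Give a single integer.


Step 0: CX  (1 'X')
Step 1: EX  (1 'X')

Answer: 1


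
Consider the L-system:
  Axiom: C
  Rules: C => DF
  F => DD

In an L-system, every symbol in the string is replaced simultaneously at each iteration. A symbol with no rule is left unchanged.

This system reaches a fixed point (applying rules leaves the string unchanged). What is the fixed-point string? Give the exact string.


Step 0: C
Step 1: DF
Step 2: DDD
Step 3: DDD  (unchanged — fixed point at step 2)

Answer: DDD


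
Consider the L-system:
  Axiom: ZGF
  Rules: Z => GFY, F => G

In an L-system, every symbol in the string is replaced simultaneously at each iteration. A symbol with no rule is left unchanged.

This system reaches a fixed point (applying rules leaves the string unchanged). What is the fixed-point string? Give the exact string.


Answer: GGYGG

Derivation:
Step 0: ZGF
Step 1: GFYGG
Step 2: GGYGG
Step 3: GGYGG  (unchanged — fixed point at step 2)


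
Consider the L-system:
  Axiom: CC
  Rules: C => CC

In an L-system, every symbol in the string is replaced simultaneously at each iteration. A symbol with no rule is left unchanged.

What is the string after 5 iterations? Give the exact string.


Step 0: CC
Step 1: CCCC
Step 2: CCCCCCCC
Step 3: CCCCCCCCCCCCCCCC
Step 4: CCCCCCCCCCCCCCCCCCCCCCCCCCCCCCCC
Step 5: CCCCCCCCCCCCCCCCCCCCCCCCCCCCCCCCCCCCCCCCCCCCCCCCCCCCCCCCCCCCCCCC

Answer: CCCCCCCCCCCCCCCCCCCCCCCCCCCCCCCCCCCCCCCCCCCCCCCCCCCCCCCCCCCCCCCC


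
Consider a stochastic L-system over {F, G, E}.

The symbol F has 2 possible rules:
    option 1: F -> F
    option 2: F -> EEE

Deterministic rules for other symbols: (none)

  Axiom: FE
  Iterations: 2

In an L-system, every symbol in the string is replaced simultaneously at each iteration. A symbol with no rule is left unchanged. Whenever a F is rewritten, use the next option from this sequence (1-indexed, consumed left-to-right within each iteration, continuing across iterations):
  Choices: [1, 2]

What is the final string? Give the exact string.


Step 0: FE
Step 1: FE  (used choices [1])
Step 2: EEEE  (used choices [2])

Answer: EEEE


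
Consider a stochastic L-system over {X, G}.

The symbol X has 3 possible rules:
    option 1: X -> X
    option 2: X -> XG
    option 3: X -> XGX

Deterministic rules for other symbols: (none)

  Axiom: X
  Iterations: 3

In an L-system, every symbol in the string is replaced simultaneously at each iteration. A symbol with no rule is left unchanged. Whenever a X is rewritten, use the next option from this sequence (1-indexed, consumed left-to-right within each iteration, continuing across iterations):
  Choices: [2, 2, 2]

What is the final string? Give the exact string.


Step 0: X
Step 1: XG  (used choices [2])
Step 2: XGG  (used choices [2])
Step 3: XGGG  (used choices [2])

Answer: XGGG


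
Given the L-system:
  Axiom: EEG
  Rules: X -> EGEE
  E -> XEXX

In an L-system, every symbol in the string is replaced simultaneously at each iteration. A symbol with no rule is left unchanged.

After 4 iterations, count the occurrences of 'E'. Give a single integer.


Answer: 218

Derivation:
Step 0: EEG  (2 'E')
Step 1: XEXXXEXXG  (2 'E')
Step 2: EGEEXEXXEGEEEGEEEGEEXEXXEGEEEGEEG  (20 'E')
Step 3: XEXXGXEXXXEXXEGEEXEXXEGEEEGEEXEXXGXEXXXEXXXEXXGXEXXXEXXXEXXGXEXXXEXXEGEEXEXXEGEEEGEEXEXXGXEXXXEXXXEXXGXEXXXEXXG  (38 'E')
Step 4: EGEEXEXXEGEEEGEEGEGEEXEXXEGEEEGEEEGEEXEXXEGEEEGEEXEXXGXEXXXEXXEGEEXEXXEGEEEGEEXEXXGXEXXXEXXXEXXGXEXXXEXXEGEEXEXXEGEEEGEEGEGEEXEXXEGEEEGEEEGEEXEXXEGEEEGEEEGEEXEXXEGEEEGEEGEGEEXEXXEGEEEGEEEGEEXEXXEGEEEGEEEGEEXEXXEGEEEGEEGEGEEXEXXEGEEEGEEEGEEXEXXEGEEEGEEXEXXGXEXXXEXXEGEEXEXXEGEEEGEEXEXXGXEXXXEXXXEXXGXEXXXEXXEGEEXEXXEGEEEGEEGEGEEXEXXEGEEEGEEEGEEXEXXEGEEEGEEEGEEXEXXEGEEEGEEGEGEEXEXXEGEEEGEEEGEEXEXXEGEEEGEEG  (218 'E')


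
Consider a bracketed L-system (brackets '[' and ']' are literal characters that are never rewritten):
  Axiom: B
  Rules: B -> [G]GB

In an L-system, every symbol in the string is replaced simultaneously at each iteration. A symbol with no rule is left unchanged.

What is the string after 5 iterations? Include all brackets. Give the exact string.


Answer: [G]G[G]G[G]G[G]G[G]GB

Derivation:
Step 0: B
Step 1: [G]GB
Step 2: [G]G[G]GB
Step 3: [G]G[G]G[G]GB
Step 4: [G]G[G]G[G]G[G]GB
Step 5: [G]G[G]G[G]G[G]G[G]GB


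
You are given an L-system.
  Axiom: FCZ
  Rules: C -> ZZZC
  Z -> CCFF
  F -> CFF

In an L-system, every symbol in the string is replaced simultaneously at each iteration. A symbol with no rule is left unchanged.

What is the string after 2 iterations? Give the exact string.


Step 0: FCZ
Step 1: CFFZZZCCCFF
Step 2: ZZZCCFFCFFCCFFCCFFCCFFZZZCZZZCZZZCCFFCFF

Answer: ZZZCCFFCFFCCFFCCFFCCFFZZZCZZZCZZZCCFFCFF


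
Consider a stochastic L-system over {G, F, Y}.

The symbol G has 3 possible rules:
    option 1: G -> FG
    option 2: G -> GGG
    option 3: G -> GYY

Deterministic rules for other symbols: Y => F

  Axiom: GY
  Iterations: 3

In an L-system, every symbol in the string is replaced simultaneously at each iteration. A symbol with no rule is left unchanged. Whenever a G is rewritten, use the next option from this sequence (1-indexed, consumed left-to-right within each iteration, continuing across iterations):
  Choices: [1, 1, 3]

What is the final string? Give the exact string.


Step 0: GY
Step 1: FGF  (used choices [1])
Step 2: FFGF  (used choices [1])
Step 3: FFGYYF  (used choices [3])

Answer: FFGYYF


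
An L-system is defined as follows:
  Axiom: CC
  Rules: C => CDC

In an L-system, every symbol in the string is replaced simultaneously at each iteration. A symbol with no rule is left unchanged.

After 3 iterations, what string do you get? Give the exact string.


Answer: CDCDCDCDCDCDCDCCDCDCDCDCDCDCDC

Derivation:
Step 0: CC
Step 1: CDCCDC
Step 2: CDCDCDCCDCDCDC
Step 3: CDCDCDCDCDCDCDCCDCDCDCDCDCDCDC


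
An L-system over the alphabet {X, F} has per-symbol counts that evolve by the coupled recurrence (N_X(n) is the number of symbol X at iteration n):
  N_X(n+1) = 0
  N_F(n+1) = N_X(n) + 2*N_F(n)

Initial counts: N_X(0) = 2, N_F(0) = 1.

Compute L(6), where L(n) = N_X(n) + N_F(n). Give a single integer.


Answer: 128

Derivation:
Step 0: N_X=2, N_F=1, L=3
Step 1: N_X=0, N_F=4, L=4
Step 2: N_X=0, N_F=8, L=8
Step 3: N_X=0, N_F=16, L=16
Step 4: N_X=0, N_F=32, L=32
Step 5: N_X=0, N_F=64, L=64
Step 6: N_X=0, N_F=128, L=128


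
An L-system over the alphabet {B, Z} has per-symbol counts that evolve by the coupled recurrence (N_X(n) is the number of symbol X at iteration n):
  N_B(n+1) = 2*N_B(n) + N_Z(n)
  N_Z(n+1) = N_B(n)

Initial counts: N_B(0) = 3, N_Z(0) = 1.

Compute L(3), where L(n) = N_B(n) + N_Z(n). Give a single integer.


Answer: 58

Derivation:
Step 0: N_B=3, N_Z=1, L=4
Step 1: N_B=7, N_Z=3, L=10
Step 2: N_B=17, N_Z=7, L=24
Step 3: N_B=41, N_Z=17, L=58


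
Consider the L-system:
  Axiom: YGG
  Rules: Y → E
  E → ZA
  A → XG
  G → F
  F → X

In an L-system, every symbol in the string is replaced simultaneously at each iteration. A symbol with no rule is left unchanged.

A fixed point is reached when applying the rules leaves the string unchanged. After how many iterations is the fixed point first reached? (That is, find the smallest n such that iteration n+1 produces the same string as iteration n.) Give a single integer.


Answer: 5

Derivation:
Step 0: YGG
Step 1: EFF
Step 2: ZAXX
Step 3: ZXGXX
Step 4: ZXFXX
Step 5: ZXXXX
Step 6: ZXXXX  (unchanged — fixed point at step 5)


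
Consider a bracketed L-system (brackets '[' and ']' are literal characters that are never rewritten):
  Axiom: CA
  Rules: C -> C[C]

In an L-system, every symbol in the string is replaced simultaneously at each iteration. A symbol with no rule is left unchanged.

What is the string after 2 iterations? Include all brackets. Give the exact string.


Answer: C[C][C[C]]A

Derivation:
Step 0: CA
Step 1: C[C]A
Step 2: C[C][C[C]]A


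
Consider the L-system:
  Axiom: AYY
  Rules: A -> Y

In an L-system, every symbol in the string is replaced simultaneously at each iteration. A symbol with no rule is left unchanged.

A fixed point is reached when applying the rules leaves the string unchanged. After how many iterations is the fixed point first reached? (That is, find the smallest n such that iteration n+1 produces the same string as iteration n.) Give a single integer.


Answer: 1

Derivation:
Step 0: AYY
Step 1: YYY
Step 2: YYY  (unchanged — fixed point at step 1)


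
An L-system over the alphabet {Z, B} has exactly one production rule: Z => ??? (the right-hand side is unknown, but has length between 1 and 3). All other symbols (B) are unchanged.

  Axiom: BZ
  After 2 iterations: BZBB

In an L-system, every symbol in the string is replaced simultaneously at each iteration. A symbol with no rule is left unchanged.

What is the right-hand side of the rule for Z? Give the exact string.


Trying Z => ZB:
  Step 0: BZ
  Step 1: BZB
  Step 2: BZBB
Matches the given result.

Answer: ZB


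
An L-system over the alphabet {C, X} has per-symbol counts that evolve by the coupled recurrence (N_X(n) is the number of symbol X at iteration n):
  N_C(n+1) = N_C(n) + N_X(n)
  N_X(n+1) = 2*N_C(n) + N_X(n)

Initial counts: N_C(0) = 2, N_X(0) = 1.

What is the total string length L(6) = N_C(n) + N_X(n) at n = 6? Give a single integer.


Answer: 647

Derivation:
Step 0: N_C=2, N_X=1, L=3
Step 1: N_C=3, N_X=5, L=8
Step 2: N_C=8, N_X=11, L=19
Step 3: N_C=19, N_X=27, L=46
Step 4: N_C=46, N_X=65, L=111
Step 5: N_C=111, N_X=157, L=268
Step 6: N_C=268, N_X=379, L=647


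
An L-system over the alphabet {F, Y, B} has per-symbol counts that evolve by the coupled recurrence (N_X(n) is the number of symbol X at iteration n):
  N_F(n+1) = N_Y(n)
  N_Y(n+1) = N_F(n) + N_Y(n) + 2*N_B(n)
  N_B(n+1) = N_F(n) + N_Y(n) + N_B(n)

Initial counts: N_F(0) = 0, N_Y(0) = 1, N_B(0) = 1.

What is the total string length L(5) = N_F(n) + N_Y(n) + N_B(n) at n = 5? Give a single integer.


Step 0: N_F=0, N_Y=1, N_B=1, L=2
Step 1: N_F=1, N_Y=3, N_B=2, L=6
Step 2: N_F=3, N_Y=8, N_B=6, L=17
Step 3: N_F=8, N_Y=23, N_B=17, L=48
Step 4: N_F=23, N_Y=65, N_B=48, L=136
Step 5: N_F=65, N_Y=184, N_B=136, L=385

Answer: 385


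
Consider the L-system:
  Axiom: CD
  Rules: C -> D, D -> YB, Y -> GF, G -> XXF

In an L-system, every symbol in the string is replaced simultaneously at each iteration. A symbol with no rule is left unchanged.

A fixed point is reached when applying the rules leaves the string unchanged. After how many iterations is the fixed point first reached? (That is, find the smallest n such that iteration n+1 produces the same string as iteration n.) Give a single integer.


Step 0: CD
Step 1: DYB
Step 2: YBGFB
Step 3: GFBXXFFB
Step 4: XXFFBXXFFB
Step 5: XXFFBXXFFB  (unchanged — fixed point at step 4)

Answer: 4


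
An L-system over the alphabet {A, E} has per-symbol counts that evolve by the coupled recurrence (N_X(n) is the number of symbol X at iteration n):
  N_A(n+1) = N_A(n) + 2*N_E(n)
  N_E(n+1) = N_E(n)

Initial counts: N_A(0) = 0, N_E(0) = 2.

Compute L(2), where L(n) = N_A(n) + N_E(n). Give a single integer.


Answer: 10

Derivation:
Step 0: N_A=0, N_E=2, L=2
Step 1: N_A=4, N_E=2, L=6
Step 2: N_A=8, N_E=2, L=10


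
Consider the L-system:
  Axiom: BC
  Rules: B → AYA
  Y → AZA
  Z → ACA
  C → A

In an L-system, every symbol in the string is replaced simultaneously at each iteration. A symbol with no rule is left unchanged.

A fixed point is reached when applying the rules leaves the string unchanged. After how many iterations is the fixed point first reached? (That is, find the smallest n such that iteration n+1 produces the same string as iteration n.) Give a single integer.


Answer: 4

Derivation:
Step 0: BC
Step 1: AYAA
Step 2: AAZAAA
Step 3: AAACAAAA
Step 4: AAAAAAAA
Step 5: AAAAAAAA  (unchanged — fixed point at step 4)


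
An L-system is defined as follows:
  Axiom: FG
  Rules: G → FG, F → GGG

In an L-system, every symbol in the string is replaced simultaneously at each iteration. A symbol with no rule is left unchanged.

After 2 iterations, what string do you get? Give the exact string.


Answer: FGFGFGGGGFG

Derivation:
Step 0: FG
Step 1: GGGFG
Step 2: FGFGFGGGGFG


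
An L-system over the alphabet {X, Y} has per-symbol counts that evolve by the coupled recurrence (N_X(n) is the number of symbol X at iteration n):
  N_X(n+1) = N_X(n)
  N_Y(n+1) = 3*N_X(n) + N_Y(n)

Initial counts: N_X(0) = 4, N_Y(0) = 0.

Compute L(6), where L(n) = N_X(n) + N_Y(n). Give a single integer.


Step 0: N_X=4, N_Y=0, L=4
Step 1: N_X=4, N_Y=12, L=16
Step 2: N_X=4, N_Y=24, L=28
Step 3: N_X=4, N_Y=36, L=40
Step 4: N_X=4, N_Y=48, L=52
Step 5: N_X=4, N_Y=60, L=64
Step 6: N_X=4, N_Y=72, L=76

Answer: 76


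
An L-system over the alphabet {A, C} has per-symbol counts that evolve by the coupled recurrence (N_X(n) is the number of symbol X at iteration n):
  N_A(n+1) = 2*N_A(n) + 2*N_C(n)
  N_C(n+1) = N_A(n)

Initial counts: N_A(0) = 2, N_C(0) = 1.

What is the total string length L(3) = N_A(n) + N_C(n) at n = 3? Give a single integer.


Step 0: N_A=2, N_C=1, L=3
Step 1: N_A=6, N_C=2, L=8
Step 2: N_A=16, N_C=6, L=22
Step 3: N_A=44, N_C=16, L=60

Answer: 60


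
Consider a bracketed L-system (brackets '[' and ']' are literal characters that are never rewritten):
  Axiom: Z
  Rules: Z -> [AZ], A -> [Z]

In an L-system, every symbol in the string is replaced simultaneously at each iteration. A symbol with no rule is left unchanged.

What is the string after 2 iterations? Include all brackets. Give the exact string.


Step 0: Z
Step 1: [AZ]
Step 2: [[Z][AZ]]

Answer: [[Z][AZ]]


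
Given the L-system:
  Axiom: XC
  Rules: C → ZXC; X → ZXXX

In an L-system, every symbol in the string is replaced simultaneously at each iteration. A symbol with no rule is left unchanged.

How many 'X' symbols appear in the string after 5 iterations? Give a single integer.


Step 0: XC  (1 'X')
Step 1: ZXXXZXC  (4 'X')
Step 2: ZZXXXZXXXZXXXZZXXXZXC  (13 'X')
Step 3: ZZZXXXZXXXZXXXZZXXXZXXXZXXXZZXXXZXXXZXXXZZZXXXZXXXZXXXZZXXXZXC  (40 'X')
Step 4: ZZZZXXXZXXXZXXXZZXXXZXXXZXXXZZXXXZXXXZXXXZZZXXXZXXXZXXXZZXXXZXXXZXXXZZXXXZXXXZXXXZZZXXXZXXXZXXXZZXXXZXXXZXXXZZXXXZXXXZXXXZZZZXXXZXXXZXXXZZXXXZXXXZXXXZZXXXZXXXZXXXZZZXXXZXXXZXXXZZXXXZXC  (121 'X')
Step 5: ZZZZZXXXZXXXZXXXZZXXXZXXXZXXXZZXXXZXXXZXXXZZZXXXZXXXZXXXZZXXXZXXXZXXXZZXXXZXXXZXXXZZZXXXZXXXZXXXZZXXXZXXXZXXXZZXXXZXXXZXXXZZZZXXXZXXXZXXXZZXXXZXXXZXXXZZXXXZXXXZXXXZZZXXXZXXXZXXXZZXXXZXXXZXXXZZXXXZXXXZXXXZZZXXXZXXXZXXXZZXXXZXXXZXXXZZXXXZXXXZXXXZZZZXXXZXXXZXXXZZXXXZXXXZXXXZZXXXZXXXZXXXZZZXXXZXXXZXXXZZXXXZXXXZXXXZZXXXZXXXZXXXZZZXXXZXXXZXXXZZXXXZXXXZXXXZZXXXZXXXZXXXZZZZZXXXZXXXZXXXZZXXXZXXXZXXXZZXXXZXXXZXXXZZZXXXZXXXZXXXZZXXXZXXXZXXXZZXXXZXXXZXXXZZZXXXZXXXZXXXZZXXXZXXXZXXXZZXXXZXXXZXXXZZZZXXXZXXXZXXXZZXXXZXXXZXXXZZXXXZXXXZXXXZZZXXXZXXXZXXXZZXXXZXC  (364 'X')

Answer: 364


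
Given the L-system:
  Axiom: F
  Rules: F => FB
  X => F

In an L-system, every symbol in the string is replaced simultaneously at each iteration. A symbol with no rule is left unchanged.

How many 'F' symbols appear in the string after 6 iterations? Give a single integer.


Step 0: F  (1 'F')
Step 1: FB  (1 'F')
Step 2: FBB  (1 'F')
Step 3: FBBB  (1 'F')
Step 4: FBBBB  (1 'F')
Step 5: FBBBBB  (1 'F')
Step 6: FBBBBBB  (1 'F')

Answer: 1


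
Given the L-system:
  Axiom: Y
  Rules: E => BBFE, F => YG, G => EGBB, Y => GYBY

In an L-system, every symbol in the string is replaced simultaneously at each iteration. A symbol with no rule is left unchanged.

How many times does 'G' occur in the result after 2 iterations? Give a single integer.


Answer: 3

Derivation:
Step 0: Y  (0 'G')
Step 1: GYBY  (1 'G')
Step 2: EGBBGYBYBGYBY  (3 'G')


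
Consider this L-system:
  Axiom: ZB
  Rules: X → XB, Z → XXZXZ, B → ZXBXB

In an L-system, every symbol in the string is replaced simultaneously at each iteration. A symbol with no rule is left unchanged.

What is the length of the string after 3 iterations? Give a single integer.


Step 0: length = 2
Step 1: length = 10
Step 2: length = 35
Step 3: length = 121

Answer: 121


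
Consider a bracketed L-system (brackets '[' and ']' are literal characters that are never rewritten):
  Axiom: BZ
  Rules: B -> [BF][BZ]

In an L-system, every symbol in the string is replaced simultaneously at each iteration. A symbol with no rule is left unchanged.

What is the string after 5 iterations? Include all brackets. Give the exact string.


Answer: [[[[[BF][BZ]F][[BF][BZ]Z]F][[[BF][BZ]F][[BF][BZ]Z]Z]F][[[[BF][BZ]F][[BF][BZ]Z]F][[[BF][BZ]F][[BF][BZ]Z]Z]Z]F][[[[[BF][BZ]F][[BF][BZ]Z]F][[[BF][BZ]F][[BF][BZ]Z]Z]F][[[[BF][BZ]F][[BF][BZ]Z]F][[[BF][BZ]F][[BF][BZ]Z]Z]Z]Z]Z

Derivation:
Step 0: BZ
Step 1: [BF][BZ]Z
Step 2: [[BF][BZ]F][[BF][BZ]Z]Z
Step 3: [[[BF][BZ]F][[BF][BZ]Z]F][[[BF][BZ]F][[BF][BZ]Z]Z]Z
Step 4: [[[[BF][BZ]F][[BF][BZ]Z]F][[[BF][BZ]F][[BF][BZ]Z]Z]F][[[[BF][BZ]F][[BF][BZ]Z]F][[[BF][BZ]F][[BF][BZ]Z]Z]Z]Z
Step 5: [[[[[BF][BZ]F][[BF][BZ]Z]F][[[BF][BZ]F][[BF][BZ]Z]Z]F][[[[BF][BZ]F][[BF][BZ]Z]F][[[BF][BZ]F][[BF][BZ]Z]Z]Z]F][[[[[BF][BZ]F][[BF][BZ]Z]F][[[BF][BZ]F][[BF][BZ]Z]Z]F][[[[BF][BZ]F][[BF][BZ]Z]F][[[BF][BZ]F][[BF][BZ]Z]Z]Z]Z]Z


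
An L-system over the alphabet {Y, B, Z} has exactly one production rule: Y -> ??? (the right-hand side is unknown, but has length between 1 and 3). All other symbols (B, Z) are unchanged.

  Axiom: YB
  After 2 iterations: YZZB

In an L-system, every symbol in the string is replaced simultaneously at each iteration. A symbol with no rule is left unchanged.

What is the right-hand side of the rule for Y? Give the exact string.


Trying Y -> YZ:
  Step 0: YB
  Step 1: YZB
  Step 2: YZZB
Matches the given result.

Answer: YZ


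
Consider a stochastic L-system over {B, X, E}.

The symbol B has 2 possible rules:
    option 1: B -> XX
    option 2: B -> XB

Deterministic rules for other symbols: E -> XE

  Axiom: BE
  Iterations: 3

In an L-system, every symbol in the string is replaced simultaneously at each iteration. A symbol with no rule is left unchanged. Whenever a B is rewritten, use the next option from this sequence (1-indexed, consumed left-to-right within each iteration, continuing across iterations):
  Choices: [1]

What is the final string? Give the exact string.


Answer: XXXXXE

Derivation:
Step 0: BE
Step 1: XXXE  (used choices [1])
Step 2: XXXXE  (used choices [])
Step 3: XXXXXE  (used choices [])


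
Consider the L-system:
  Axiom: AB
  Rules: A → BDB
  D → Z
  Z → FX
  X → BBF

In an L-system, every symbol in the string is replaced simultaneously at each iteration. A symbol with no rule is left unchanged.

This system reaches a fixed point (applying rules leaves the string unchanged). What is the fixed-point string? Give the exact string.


Answer: BFBBFBB

Derivation:
Step 0: AB
Step 1: BDBB
Step 2: BZBB
Step 3: BFXBB
Step 4: BFBBFBB
Step 5: BFBBFBB  (unchanged — fixed point at step 4)


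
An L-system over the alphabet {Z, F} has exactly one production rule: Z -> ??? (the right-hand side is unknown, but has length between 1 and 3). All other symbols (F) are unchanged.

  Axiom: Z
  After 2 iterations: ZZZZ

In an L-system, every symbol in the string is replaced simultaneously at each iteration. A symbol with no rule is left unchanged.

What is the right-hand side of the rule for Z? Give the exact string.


Trying Z -> ZZ:
  Step 0: Z
  Step 1: ZZ
  Step 2: ZZZZ
Matches the given result.

Answer: ZZ


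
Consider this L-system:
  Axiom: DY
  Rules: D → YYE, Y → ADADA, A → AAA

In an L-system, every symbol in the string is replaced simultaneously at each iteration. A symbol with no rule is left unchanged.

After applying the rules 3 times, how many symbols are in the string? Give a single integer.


Answer: 80

Derivation:
Step 0: length = 2
Step 1: length = 8
Step 2: length = 26
Step 3: length = 80


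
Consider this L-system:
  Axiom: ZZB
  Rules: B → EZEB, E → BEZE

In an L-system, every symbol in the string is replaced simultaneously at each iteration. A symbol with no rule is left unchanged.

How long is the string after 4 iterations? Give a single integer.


Step 0: length = 3
Step 1: length = 6
Step 2: length = 15
Step 3: length = 42
Step 4: length = 123

Answer: 123


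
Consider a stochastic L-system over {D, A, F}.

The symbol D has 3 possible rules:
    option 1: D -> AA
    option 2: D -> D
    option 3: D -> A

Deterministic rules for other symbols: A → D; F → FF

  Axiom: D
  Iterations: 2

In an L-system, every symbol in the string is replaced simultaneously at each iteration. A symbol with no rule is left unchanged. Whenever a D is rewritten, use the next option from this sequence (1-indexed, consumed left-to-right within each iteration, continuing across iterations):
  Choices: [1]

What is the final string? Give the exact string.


Step 0: D
Step 1: AA  (used choices [1])
Step 2: DD  (used choices [])

Answer: DD


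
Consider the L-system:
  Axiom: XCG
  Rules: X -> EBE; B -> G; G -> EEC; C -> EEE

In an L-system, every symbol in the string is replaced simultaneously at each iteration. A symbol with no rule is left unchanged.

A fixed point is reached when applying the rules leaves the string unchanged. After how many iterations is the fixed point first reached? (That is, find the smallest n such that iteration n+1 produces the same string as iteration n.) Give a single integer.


Step 0: XCG
Step 1: EBEEEEEEC
Step 2: EGEEEEEEEEE
Step 3: EEECEEEEEEEEE
Step 4: EEEEEEEEEEEEEEE
Step 5: EEEEEEEEEEEEEEE  (unchanged — fixed point at step 4)

Answer: 4


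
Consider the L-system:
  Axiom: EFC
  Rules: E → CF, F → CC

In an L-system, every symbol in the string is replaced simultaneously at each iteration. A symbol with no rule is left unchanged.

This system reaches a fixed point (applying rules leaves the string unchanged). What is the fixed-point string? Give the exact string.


Answer: CCCCCC

Derivation:
Step 0: EFC
Step 1: CFCCC
Step 2: CCCCCC
Step 3: CCCCCC  (unchanged — fixed point at step 2)


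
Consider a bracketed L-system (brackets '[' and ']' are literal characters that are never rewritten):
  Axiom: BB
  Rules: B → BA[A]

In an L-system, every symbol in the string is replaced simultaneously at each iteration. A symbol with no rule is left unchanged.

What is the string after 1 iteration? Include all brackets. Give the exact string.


Step 0: BB
Step 1: BA[A]BA[A]

Answer: BA[A]BA[A]


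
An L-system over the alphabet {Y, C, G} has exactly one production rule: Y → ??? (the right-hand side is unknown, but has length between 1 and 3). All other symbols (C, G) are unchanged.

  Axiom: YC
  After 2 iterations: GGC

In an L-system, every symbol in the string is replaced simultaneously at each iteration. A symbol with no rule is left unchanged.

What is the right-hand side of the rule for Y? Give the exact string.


Answer: GG

Derivation:
Trying Y → GG:
  Step 0: YC
  Step 1: GGC
  Step 2: GGC
Matches the given result.


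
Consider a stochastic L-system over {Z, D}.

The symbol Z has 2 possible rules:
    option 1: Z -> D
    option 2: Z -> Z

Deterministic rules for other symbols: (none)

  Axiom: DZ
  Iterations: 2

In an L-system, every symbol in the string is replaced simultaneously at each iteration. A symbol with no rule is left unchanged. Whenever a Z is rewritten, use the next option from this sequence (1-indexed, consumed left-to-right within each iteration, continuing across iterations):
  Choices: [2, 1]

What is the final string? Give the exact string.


Step 0: DZ
Step 1: DZ  (used choices [2])
Step 2: DD  (used choices [1])

Answer: DD


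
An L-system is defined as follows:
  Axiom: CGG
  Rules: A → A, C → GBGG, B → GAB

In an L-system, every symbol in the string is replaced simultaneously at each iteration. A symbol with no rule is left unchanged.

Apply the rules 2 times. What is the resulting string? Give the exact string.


Answer: GGABGGGG

Derivation:
Step 0: CGG
Step 1: GBGGGG
Step 2: GGABGGGG


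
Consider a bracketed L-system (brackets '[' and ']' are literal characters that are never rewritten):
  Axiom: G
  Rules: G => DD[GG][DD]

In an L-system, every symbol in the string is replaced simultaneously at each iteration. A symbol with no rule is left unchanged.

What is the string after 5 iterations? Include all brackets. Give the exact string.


Answer: DD[DD[DD[DD[DD[GG][DD]DD[GG][DD]][DD]DD[DD[GG][DD]DD[GG][DD]][DD]][DD]DD[DD[DD[GG][DD]DD[GG][DD]][DD]DD[DD[GG][DD]DD[GG][DD]][DD]][DD]][DD]DD[DD[DD[DD[GG][DD]DD[GG][DD]][DD]DD[DD[GG][DD]DD[GG][DD]][DD]][DD]DD[DD[DD[GG][DD]DD[GG][DD]][DD]DD[DD[GG][DD]DD[GG][DD]][DD]][DD]][DD]][DD]

Derivation:
Step 0: G
Step 1: DD[GG][DD]
Step 2: DD[DD[GG][DD]DD[GG][DD]][DD]
Step 3: DD[DD[DD[GG][DD]DD[GG][DD]][DD]DD[DD[GG][DD]DD[GG][DD]][DD]][DD]
Step 4: DD[DD[DD[DD[GG][DD]DD[GG][DD]][DD]DD[DD[GG][DD]DD[GG][DD]][DD]][DD]DD[DD[DD[GG][DD]DD[GG][DD]][DD]DD[DD[GG][DD]DD[GG][DD]][DD]][DD]][DD]
Step 5: DD[DD[DD[DD[DD[GG][DD]DD[GG][DD]][DD]DD[DD[GG][DD]DD[GG][DD]][DD]][DD]DD[DD[DD[GG][DD]DD[GG][DD]][DD]DD[DD[GG][DD]DD[GG][DD]][DD]][DD]][DD]DD[DD[DD[DD[GG][DD]DD[GG][DD]][DD]DD[DD[GG][DD]DD[GG][DD]][DD]][DD]DD[DD[DD[GG][DD]DD[GG][DD]][DD]DD[DD[GG][DD]DD[GG][DD]][DD]][DD]][DD]][DD]


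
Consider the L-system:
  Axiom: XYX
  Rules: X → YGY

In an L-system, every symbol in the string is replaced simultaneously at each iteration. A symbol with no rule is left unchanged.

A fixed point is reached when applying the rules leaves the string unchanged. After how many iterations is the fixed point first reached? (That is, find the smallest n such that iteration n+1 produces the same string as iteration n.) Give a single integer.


Step 0: XYX
Step 1: YGYYYGY
Step 2: YGYYYGY  (unchanged — fixed point at step 1)

Answer: 1


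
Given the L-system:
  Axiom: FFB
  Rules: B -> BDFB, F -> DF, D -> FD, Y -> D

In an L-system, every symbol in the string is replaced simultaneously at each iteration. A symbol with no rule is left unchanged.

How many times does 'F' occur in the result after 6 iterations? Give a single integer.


Step 0: FFB  (2 'F')
Step 1: DFDFBDFB  (3 'F')
Step 2: FDDFFDDFBDFBFDDFBDFB  (8 'F')
Step 3: DFFDFDDFDFFDFDDFBDFBFDDFBDFBDFFDFDDFBDFBFDDFBDFB  (20 'F')
Step 4: FDDFDFFDDFFDFDDFFDDFDFFDDFFDFDDFBDFBFDDFBDFBDFFDFDDFBDFBFDDFBDFBFDDFDFFDDFFDFDDFBDFBFDDFBDFBDFFDFDDFBDFBFDDFBDFB  (48 'F')
Step 5: DFFDFDDFFDDFDFFDFDDFDFFDDFFDFDDFDFFDFDDFFDDFDFFDFDDFDFFDDFFDFDDFBDFBFDDFBDFBDFFDFDDFBDFBFDDFBDFBFDDFDFFDDFFDFDDFBDFBFDDFBDFBDFFDFDDFBDFBFDDFBDFBDFFDFDDFFDDFDFFDFDDFDFFDDFFDFDDFBDFBFDDFBDFBDFFDFDDFBDFBFDDFBDFBFDDFDFFDDFFDFDDFBDFBFDDFBDFBDFFDFDDFBDFBFDDFBDFB  (112 'F')
Step 6: FDDFDFFDDFFDFDDFDFFDFDDFFDDFDFFDDFFDFDDFFDDFDFFDFDDFDFFDDFFDFDDFFDDFDFFDDFFDFDDFDFFDFDDFFDDFDFFDDFFDFDDFFDDFDFFDFDDFDFFDDFFDFDDFBDFBFDDFBDFBDFFDFDDFBDFBFDDFBDFBFDDFDFFDDFFDFDDFBDFBFDDFBDFBDFFDFDDFBDFBFDDFBDFBDFFDFDDFFDDFDFFDFDDFDFFDDFFDFDDFBDFBFDDFBDFBDFFDFDDFBDFBFDDFBDFBFDDFDFFDDFFDFDDFBDFBFDDFBDFBDFFDFDDFBDFBFDDFBDFBFDDFDFFDDFFDFDDFDFFDFDDFFDDFDFFDDFFDFDDFFDDFDFFDFDDFDFFDDFFDFDDFBDFBFDDFBDFBDFFDFDDFBDFBFDDFBDFBFDDFDFFDDFFDFDDFBDFBFDDFBDFBDFFDFDDFBDFBFDDFBDFBDFFDFDDFFDDFDFFDFDDFDFFDDFFDFDDFBDFBFDDFBDFBDFFDFDDFBDFBFDDFBDFBFDDFDFFDDFFDFDDFBDFBFDDFBDFBDFFDFDDFBDFBFDDFBDFB  (256 'F')

Answer: 256
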